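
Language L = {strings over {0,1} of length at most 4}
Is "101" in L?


length = 3

Yes, "101" is in L


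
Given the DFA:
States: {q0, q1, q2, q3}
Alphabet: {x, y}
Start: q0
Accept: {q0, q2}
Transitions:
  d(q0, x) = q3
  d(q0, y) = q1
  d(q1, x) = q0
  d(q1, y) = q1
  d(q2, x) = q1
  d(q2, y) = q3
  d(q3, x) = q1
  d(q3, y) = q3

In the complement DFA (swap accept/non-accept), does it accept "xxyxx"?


Trace: q0 -> q3 -> q1 -> q1 -> q0 -> q3
Final: q3
Original accept: {q0, q2}
Complement: q3 is not in original accept

Yes, complement accepts (original rejects)


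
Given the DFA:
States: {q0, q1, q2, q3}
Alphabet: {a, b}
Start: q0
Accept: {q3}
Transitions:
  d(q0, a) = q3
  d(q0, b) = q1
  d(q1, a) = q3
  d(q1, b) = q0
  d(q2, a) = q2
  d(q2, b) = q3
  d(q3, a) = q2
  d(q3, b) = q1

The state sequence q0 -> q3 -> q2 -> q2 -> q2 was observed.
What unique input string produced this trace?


Trace back each transition to find the symbol:
  q0 --[a]--> q3
  q3 --[a]--> q2
  q2 --[a]--> q2
  q2 --[a]--> q2

"aaaa"


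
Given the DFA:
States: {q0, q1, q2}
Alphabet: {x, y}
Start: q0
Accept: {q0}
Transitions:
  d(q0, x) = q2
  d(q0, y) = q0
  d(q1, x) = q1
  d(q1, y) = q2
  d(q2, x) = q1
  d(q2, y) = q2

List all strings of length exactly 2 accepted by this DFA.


All strings of length 2: 4 total
Accepted: 1

"yy"


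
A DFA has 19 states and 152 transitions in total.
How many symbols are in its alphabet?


Each state has exactly one transition per symbol.
|alphabet| = transitions / states = 152 / 19 = 8

8


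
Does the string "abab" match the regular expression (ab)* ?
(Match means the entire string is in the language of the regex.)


|string| = 4; first = 'a'; last = 'b'

Yes, "abab" matches (ab)*


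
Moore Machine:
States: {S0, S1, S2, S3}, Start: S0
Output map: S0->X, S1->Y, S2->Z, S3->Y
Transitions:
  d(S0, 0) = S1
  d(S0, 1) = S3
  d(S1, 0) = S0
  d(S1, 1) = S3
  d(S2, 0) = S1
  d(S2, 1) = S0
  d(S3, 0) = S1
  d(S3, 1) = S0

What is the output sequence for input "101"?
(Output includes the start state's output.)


Start: S0 (output X)
  --1--> S3 (output Y)
  --0--> S1 (output Y)
  --1--> S3 (output Y)

"XYYY"


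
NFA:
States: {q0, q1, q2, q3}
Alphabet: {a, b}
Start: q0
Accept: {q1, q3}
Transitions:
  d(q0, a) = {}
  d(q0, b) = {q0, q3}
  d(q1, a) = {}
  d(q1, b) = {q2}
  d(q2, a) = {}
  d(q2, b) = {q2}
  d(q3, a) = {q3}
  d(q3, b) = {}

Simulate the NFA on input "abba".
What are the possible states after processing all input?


Start: {q0}
  --a--> {}
  --b--> {}
  --b--> {}
  --a--> {}

{} (empty set, no valid transitions)


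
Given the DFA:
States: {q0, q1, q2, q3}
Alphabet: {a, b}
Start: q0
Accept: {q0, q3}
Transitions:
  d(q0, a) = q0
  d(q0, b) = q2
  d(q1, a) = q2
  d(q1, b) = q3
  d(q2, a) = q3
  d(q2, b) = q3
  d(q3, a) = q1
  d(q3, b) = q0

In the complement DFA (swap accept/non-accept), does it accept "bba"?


Trace: q0 -> q2 -> q3 -> q1
Final: q1
Original accept: {q0, q3}
Complement: q1 is not in original accept

Yes, complement accepts (original rejects)


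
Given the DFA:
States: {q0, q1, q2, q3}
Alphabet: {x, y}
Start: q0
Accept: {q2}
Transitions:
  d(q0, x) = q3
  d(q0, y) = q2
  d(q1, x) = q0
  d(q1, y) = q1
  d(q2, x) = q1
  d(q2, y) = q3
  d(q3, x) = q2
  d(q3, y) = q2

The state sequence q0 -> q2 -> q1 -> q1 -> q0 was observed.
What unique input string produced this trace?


Trace back each transition to find the symbol:
  q0 --[y]--> q2
  q2 --[x]--> q1
  q1 --[y]--> q1
  q1 --[x]--> q0

"yxyx"


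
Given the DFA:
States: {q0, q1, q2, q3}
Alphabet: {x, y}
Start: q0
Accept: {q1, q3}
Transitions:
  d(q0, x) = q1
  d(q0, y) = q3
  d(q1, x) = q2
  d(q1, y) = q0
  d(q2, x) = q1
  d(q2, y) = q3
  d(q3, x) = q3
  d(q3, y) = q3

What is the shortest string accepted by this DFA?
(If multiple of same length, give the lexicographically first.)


BFS by string length (lex-first path to each state shown):
  len 0: q0<-""
  len 1: q1<-"x", q3<-"y"
Found accept state at length 1.

"x"


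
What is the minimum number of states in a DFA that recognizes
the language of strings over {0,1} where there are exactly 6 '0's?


States: count = 0, 1, ..., 6 (that's 7 states), plus a dead state for count > 6.
Total: 7 + 1 = 8. Accept = count-6 state.

8


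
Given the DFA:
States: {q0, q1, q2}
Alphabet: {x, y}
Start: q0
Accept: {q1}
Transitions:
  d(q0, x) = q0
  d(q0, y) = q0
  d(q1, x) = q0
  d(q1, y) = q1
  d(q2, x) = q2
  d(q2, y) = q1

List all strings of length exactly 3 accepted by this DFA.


All strings of length 3: 8 total
Accepted: 0

None


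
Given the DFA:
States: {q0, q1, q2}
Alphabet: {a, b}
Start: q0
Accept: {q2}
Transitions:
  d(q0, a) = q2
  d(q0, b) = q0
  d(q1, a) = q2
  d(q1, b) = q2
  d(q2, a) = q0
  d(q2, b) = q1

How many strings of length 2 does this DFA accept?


Enumerating all length-2 strings:
  "aa" -> q0 [reject]
  "ab" -> q1 [reject]
  "ba" -> q2 [accept]
  "bb" -> q0 [reject]

1 out of 4


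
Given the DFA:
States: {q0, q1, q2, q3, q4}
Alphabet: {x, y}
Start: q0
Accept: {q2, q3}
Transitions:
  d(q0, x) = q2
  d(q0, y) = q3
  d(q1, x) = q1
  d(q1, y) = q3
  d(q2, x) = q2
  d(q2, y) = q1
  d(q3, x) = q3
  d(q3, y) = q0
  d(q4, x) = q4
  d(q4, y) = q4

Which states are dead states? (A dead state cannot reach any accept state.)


Forward reachability from each state:
  q0 -> reaches accept state q2 (live)
  q1 -> reaches accept state q2 (live)
  q2 -> reaches accept state q2 (live)
  q3 -> reaches accept state q2 (live)
  q4 -> reaches {q4}, no accept state (dead)

{q4}


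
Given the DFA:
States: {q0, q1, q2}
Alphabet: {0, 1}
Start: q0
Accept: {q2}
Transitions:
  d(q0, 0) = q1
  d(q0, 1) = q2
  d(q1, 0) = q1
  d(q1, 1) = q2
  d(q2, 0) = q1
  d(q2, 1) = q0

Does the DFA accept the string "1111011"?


Trace: q0 -> q2 -> q0 -> q2 -> q0 -> q1 -> q2 -> q0
Final state: q0
Accept states: {q2}

No, rejected (final state q0 is not an accept state)


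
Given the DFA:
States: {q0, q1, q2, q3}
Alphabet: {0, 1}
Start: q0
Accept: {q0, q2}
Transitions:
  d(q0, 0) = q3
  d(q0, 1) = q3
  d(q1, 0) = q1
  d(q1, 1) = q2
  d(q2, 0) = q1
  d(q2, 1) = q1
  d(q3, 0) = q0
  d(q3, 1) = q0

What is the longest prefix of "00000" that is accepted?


Run the DFA, marking each prefix where the state is accepting:
  "" -> q0 [accept]
  "0" -> q3 [reject]
  "00" -> q0 [accept]
  "000" -> q3 [reject]
  "0000" -> q0 [accept]
  "00000" -> q3 [reject]

"0000"


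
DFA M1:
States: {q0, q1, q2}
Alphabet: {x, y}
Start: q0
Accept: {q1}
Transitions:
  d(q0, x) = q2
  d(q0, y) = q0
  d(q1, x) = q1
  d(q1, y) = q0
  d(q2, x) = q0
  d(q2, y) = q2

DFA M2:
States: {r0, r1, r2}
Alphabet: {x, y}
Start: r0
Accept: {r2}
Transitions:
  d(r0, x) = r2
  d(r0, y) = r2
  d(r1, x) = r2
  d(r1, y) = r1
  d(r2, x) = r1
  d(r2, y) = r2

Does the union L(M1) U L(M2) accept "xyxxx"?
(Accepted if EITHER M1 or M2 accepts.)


M1: final=q0 accepted=False
M2: final=r1 accepted=False

No, union rejects (neither accepts)


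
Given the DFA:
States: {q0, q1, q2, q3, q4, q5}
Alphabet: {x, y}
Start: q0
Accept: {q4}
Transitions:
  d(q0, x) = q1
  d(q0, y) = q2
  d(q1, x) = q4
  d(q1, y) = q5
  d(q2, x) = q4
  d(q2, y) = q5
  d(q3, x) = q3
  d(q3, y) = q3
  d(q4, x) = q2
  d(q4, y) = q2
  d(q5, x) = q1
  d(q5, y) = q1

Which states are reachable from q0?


BFS from q0:
  layer 0: {q0}
  layer 1: {q1, q2}
  layer 2: {q4, q5}

{q0, q1, q2, q4, q5}


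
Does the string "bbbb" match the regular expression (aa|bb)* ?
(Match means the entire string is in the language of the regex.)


|string| = 4; first = 'b'; last = 'b'

Yes, "bbbb" matches (aa|bb)*


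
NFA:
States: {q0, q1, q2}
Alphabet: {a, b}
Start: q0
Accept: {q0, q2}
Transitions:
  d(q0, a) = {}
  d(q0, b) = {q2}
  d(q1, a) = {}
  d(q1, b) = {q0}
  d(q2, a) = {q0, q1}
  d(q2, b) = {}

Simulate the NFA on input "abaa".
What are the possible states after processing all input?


Start: {q0}
  --a--> {}
  --b--> {}
  --a--> {}
  --a--> {}

{} (empty set, no valid transitions)


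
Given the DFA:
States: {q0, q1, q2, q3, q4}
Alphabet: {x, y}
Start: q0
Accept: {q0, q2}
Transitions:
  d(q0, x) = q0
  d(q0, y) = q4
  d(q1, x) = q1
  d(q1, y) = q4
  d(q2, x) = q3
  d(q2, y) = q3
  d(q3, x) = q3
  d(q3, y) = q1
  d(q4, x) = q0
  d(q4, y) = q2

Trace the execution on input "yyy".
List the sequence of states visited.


Input: yyy
d(q0, y) = q4
d(q4, y) = q2
d(q2, y) = q3


q0 -> q4 -> q2 -> q3


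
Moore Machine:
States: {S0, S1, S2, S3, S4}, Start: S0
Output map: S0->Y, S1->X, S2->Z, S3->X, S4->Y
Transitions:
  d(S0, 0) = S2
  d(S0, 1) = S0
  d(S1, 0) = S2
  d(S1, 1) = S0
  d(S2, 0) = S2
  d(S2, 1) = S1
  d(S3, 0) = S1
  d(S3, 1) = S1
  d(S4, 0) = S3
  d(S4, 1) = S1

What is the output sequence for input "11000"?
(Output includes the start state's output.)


Start: S0 (output Y)
  --1--> S0 (output Y)
  --1--> S0 (output Y)
  --0--> S2 (output Z)
  --0--> S2 (output Z)
  --0--> S2 (output Z)

"YYYZZZ"


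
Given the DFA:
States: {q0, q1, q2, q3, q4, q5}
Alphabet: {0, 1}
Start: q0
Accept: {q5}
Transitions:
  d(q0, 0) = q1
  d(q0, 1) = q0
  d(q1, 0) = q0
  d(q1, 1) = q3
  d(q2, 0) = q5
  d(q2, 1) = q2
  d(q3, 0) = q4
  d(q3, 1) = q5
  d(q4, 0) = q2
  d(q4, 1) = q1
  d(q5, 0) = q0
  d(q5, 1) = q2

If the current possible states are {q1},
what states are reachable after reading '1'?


Apply transition on '1' from each current state:
  d(q1, 1) = q3

{q3}


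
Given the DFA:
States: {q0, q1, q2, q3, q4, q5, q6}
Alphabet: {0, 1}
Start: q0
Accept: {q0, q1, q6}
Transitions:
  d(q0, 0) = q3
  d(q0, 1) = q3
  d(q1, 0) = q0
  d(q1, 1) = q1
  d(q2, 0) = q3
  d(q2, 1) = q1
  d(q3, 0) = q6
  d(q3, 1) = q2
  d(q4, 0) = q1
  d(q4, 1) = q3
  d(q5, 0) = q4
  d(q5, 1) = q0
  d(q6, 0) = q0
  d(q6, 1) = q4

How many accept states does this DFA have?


Accept states listed: {q0, q1, q6}
Counting: q0(1) q1(2) q6(3)

3


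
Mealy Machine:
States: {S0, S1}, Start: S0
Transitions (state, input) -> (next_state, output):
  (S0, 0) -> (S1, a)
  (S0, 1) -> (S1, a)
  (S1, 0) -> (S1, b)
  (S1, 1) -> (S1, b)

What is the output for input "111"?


Step-by-step:
  (S0, 1) -> (S1, a)
  (S1, 1) -> (S1, b)
  (S1, 1) -> (S1, b)

"abb"


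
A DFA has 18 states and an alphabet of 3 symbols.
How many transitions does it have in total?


Each state has exactly one transition per symbol.
18 * 3 = 54

54


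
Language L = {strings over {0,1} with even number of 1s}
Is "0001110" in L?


count('1') = 3; 3 mod 2 = 1

No, "0001110" is not in L


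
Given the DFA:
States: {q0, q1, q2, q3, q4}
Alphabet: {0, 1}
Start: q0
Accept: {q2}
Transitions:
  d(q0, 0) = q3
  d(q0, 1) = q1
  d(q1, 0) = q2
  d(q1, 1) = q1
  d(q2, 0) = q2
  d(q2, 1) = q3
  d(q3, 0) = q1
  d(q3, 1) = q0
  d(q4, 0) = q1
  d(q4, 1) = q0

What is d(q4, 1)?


Looking up transition d(q4, 1)

q0


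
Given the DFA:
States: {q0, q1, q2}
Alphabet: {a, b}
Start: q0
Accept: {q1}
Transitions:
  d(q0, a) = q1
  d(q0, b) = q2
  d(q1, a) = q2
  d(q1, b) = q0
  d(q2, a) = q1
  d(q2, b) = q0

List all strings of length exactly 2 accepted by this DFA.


All strings of length 2: 4 total
Accepted: 1

"ba"


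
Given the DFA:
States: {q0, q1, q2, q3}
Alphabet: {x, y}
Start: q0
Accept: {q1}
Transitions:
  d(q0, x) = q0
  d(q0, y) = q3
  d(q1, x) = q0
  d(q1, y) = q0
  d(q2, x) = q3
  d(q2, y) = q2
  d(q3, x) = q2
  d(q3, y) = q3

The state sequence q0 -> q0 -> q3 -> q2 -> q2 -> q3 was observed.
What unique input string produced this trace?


Trace back each transition to find the symbol:
  q0 --[x]--> q0
  q0 --[y]--> q3
  q3 --[x]--> q2
  q2 --[y]--> q2
  q2 --[x]--> q3

"xyxyx"


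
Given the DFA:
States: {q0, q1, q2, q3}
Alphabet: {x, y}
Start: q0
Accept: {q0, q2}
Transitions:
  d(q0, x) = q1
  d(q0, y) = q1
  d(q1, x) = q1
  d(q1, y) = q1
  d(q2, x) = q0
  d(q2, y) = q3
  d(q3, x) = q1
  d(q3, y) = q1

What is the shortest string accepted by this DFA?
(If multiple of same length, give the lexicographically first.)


BFS by string length (lex-first path to each state shown):
  len 0: q0<-""
Found accept state at length 0.

"" (empty string)


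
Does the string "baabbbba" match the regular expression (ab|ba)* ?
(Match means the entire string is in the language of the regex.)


|string| = 8; first = 'b'; last = 'a'

No, "baabbbba" does not match (ab|ba)*


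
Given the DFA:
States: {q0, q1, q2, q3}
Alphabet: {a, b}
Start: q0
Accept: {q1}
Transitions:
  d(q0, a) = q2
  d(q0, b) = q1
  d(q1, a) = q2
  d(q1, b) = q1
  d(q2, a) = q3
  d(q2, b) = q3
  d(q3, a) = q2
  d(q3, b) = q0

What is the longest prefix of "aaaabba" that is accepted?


Run the DFA, marking each prefix where the state is accepting:
  "" -> q0 [reject]
  "a" -> q2 [reject]
  "aa" -> q3 [reject]
  "aaa" -> q2 [reject]
  "aaaa" -> q3 [reject]
  "aaaab" -> q0 [reject]
  "aaaabb" -> q1 [accept]
  "aaaabba" -> q2 [reject]

"aaaabb"


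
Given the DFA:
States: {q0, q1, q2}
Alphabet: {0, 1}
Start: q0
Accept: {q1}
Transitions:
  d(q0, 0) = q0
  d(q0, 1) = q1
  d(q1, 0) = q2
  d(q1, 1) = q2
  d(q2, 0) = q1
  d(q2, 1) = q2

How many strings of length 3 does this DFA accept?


Enumerating all length-3 strings:
  "000" -> q0 [reject]
  "001" -> q1 [accept]
  "010" -> q2 [reject]
  "011" -> q2 [reject]
  "100" -> q1 [accept]
  "101" -> q2 [reject]
  "110" -> q1 [accept]
  "111" -> q2 [reject]

3 out of 8


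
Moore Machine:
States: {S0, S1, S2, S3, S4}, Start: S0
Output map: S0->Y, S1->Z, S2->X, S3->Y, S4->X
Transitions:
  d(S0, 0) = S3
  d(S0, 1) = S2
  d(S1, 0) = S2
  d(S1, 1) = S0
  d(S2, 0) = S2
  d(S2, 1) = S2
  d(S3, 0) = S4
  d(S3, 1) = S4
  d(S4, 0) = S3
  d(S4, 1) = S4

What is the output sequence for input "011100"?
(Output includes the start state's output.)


Start: S0 (output Y)
  --0--> S3 (output Y)
  --1--> S4 (output X)
  --1--> S4 (output X)
  --1--> S4 (output X)
  --0--> S3 (output Y)
  --0--> S4 (output X)

"YYXXXYX"


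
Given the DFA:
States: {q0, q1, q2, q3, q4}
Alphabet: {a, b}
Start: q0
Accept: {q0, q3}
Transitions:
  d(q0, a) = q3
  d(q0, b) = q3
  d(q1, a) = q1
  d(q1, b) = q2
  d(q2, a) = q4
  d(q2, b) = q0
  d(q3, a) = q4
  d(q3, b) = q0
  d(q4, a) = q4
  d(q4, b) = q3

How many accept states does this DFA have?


Accept states listed: {q0, q3}
Counting: q0(1) q3(2)

2


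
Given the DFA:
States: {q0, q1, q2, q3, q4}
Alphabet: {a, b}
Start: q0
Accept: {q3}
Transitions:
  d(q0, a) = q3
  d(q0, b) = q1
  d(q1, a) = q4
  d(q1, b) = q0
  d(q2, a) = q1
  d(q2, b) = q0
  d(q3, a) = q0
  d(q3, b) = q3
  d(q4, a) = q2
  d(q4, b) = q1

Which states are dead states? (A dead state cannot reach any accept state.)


Forward reachability from each state:
  q0 -> reaches accept state q3 (live)
  q1 -> reaches accept state q3 (live)
  q2 -> reaches accept state q3 (live)
  q3 -> reaches accept state q3 (live)
  q4 -> reaches accept state q3 (live)

None (all states can reach an accept state)


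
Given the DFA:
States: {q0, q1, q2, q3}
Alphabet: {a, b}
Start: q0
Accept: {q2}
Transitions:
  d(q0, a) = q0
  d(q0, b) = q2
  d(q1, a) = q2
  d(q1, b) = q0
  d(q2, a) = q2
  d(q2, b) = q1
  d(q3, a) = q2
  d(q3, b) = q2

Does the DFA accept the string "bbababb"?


Trace: q0 -> q2 -> q1 -> q2 -> q1 -> q2 -> q1 -> q0
Final state: q0
Accept states: {q2}

No, rejected (final state q0 is not an accept state)


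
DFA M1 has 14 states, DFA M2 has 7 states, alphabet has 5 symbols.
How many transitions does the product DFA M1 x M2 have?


Product DFA has 14 * 7 = 98 states.
Each has 5 transitions: 98 * 5 = 490

490


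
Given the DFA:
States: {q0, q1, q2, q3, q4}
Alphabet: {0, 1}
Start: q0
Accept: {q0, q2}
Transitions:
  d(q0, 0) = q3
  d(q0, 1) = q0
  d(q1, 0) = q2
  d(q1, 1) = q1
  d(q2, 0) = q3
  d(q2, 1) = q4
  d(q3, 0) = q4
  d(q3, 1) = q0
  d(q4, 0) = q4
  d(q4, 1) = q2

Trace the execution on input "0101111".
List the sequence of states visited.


Input: 0101111
d(q0, 0) = q3
d(q3, 1) = q0
d(q0, 0) = q3
d(q3, 1) = q0
d(q0, 1) = q0
d(q0, 1) = q0
d(q0, 1) = q0


q0 -> q3 -> q0 -> q3 -> q0 -> q0 -> q0 -> q0


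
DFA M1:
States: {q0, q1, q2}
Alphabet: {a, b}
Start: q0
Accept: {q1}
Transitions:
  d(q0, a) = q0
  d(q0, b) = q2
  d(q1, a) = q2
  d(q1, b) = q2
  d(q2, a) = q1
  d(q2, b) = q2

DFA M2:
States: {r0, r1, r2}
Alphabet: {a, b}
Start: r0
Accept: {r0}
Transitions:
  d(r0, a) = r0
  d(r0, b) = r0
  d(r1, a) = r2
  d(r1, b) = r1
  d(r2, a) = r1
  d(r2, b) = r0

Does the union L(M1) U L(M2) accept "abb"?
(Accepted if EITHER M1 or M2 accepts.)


M1: final=q2 accepted=False
M2: final=r0 accepted=True

Yes, union accepts


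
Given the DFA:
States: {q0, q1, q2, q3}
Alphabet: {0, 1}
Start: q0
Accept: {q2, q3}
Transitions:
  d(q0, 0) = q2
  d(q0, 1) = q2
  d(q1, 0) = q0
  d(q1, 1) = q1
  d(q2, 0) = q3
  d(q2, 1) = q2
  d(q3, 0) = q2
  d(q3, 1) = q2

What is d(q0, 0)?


Looking up transition d(q0, 0)

q2


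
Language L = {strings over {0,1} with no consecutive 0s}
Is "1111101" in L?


'00' does not occur

Yes, "1111101" is in L


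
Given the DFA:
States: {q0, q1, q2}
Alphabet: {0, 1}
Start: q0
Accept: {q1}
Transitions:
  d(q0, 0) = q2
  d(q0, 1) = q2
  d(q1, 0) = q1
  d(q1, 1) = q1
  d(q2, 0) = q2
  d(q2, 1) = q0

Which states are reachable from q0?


BFS from q0:
  layer 0: {q0}
  layer 1: {q2}

{q0, q2}


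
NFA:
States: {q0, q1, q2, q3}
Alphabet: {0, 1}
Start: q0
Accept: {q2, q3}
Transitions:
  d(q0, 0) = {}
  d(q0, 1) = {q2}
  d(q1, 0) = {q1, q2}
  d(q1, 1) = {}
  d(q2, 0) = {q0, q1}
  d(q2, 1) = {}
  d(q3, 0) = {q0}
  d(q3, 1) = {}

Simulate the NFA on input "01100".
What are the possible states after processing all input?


Start: {q0}
  --0--> {}
  --1--> {}
  --1--> {}
  --0--> {}
  --0--> {}

{} (empty set, no valid transitions)


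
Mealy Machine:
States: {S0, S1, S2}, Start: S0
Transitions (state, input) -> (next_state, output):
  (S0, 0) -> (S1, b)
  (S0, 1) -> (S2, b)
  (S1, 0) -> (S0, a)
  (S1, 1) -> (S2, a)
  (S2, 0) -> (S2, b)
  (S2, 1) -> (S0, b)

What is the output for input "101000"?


Step-by-step:
  (S0, 1) -> (S2, b)
  (S2, 0) -> (S2, b)
  (S2, 1) -> (S0, b)
  (S0, 0) -> (S1, b)
  (S1, 0) -> (S0, a)
  (S0, 0) -> (S1, b)

"bbbbab"


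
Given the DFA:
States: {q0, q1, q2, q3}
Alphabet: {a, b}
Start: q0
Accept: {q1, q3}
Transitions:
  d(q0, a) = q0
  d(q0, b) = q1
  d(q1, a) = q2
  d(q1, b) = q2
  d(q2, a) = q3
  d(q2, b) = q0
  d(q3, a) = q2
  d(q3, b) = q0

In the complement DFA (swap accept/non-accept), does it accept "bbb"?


Trace: q0 -> q1 -> q2 -> q0
Final: q0
Original accept: {q1, q3}
Complement: q0 is not in original accept

Yes, complement accepts (original rejects)


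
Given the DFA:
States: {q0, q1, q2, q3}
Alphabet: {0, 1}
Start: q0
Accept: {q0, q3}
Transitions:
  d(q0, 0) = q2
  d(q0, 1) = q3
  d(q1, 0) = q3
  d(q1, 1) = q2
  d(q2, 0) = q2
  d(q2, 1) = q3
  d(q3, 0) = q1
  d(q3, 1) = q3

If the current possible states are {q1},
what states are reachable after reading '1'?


Apply transition on '1' from each current state:
  d(q1, 1) = q2

{q2}


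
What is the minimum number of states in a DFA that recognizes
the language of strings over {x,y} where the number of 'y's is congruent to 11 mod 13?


States track (count of 'y') mod 13.
Need 13 states: one per remainder 0..12; accept = remainder 11.

13


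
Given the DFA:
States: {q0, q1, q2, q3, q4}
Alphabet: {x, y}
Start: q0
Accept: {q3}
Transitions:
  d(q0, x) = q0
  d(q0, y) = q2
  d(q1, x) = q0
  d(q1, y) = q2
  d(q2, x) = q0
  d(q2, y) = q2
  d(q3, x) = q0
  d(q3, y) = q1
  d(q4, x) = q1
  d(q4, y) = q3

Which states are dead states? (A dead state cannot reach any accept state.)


Forward reachability from each state:
  q0 -> reaches {q0, q2}, no accept state (dead)
  q1 -> reaches {q0, q1, q2}, no accept state (dead)
  q2 -> reaches {q0, q2}, no accept state (dead)
  q3 -> reaches accept state q3 (live)
  q4 -> reaches accept state q3 (live)

{q0, q1, q2}


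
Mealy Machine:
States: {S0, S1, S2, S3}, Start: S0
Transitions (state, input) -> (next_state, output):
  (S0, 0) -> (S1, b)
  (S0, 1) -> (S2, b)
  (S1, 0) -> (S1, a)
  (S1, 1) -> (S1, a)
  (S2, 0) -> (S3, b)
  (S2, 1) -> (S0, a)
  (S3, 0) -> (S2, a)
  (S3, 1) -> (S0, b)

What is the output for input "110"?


Step-by-step:
  (S0, 1) -> (S2, b)
  (S2, 1) -> (S0, a)
  (S0, 0) -> (S1, b)

"bab"


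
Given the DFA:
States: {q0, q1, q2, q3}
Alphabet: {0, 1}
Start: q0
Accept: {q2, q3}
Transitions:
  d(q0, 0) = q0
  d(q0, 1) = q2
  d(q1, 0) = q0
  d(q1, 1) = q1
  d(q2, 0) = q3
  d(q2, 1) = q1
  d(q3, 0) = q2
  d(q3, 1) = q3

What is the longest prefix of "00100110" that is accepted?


Run the DFA, marking each prefix where the state is accepting:
  "" -> q0 [reject]
  "0" -> q0 [reject]
  "00" -> q0 [reject]
  "001" -> q2 [accept]
  "0010" -> q3 [accept]
  "00100" -> q2 [accept]
  "001001" -> q1 [reject]
  "0010011" -> q1 [reject]
  "00100110" -> q0 [reject]

"00100"


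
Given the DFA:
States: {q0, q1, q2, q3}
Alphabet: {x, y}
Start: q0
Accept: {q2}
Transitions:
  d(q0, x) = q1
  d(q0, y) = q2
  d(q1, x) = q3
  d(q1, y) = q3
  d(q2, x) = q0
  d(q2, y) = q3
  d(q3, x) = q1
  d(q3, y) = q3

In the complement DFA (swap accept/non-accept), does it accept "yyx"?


Trace: q0 -> q2 -> q3 -> q1
Final: q1
Original accept: {q2}
Complement: q1 is not in original accept

Yes, complement accepts (original rejects)


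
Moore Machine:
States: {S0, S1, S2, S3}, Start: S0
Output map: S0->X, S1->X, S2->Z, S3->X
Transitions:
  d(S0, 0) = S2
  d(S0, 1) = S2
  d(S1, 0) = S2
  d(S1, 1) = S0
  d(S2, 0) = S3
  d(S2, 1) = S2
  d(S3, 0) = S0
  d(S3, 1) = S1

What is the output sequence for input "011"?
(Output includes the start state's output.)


Start: S0 (output X)
  --0--> S2 (output Z)
  --1--> S2 (output Z)
  --1--> S2 (output Z)

"XZZZ"


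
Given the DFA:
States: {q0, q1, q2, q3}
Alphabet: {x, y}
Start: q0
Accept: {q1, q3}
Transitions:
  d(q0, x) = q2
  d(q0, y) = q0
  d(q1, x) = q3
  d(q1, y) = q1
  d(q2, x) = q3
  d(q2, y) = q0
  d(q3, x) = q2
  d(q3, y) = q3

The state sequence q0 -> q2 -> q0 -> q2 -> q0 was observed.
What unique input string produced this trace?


Trace back each transition to find the symbol:
  q0 --[x]--> q2
  q2 --[y]--> q0
  q0 --[x]--> q2
  q2 --[y]--> q0

"xyxy"


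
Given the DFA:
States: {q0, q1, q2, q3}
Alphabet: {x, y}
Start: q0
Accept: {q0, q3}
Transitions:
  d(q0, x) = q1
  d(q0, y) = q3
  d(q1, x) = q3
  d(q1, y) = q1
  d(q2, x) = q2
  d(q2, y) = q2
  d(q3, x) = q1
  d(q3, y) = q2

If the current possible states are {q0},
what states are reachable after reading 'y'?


Apply transition on 'y' from each current state:
  d(q0, y) = q3

{q3}


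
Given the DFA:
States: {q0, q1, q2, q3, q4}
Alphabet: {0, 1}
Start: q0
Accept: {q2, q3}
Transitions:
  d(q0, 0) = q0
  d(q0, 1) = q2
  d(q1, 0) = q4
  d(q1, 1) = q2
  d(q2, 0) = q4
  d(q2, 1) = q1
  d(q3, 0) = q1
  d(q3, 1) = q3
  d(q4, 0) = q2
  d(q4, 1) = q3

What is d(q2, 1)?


Looking up transition d(q2, 1)

q1


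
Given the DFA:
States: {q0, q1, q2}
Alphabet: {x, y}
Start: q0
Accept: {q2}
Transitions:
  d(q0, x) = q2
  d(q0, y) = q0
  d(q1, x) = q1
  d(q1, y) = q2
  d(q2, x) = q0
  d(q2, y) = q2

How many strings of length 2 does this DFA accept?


Enumerating all length-2 strings:
  "xx" -> q0 [reject]
  "xy" -> q2 [accept]
  "yx" -> q2 [accept]
  "yy" -> q0 [reject]

2 out of 4


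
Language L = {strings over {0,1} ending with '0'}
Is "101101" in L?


last symbol = '1'

No, "101101" is not in L


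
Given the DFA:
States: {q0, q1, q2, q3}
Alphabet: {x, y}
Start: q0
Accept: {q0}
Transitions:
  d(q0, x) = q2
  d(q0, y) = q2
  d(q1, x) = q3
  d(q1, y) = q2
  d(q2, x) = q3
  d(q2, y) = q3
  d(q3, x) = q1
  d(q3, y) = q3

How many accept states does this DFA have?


Accept states listed: {q0}
Counting: q0(1)

1


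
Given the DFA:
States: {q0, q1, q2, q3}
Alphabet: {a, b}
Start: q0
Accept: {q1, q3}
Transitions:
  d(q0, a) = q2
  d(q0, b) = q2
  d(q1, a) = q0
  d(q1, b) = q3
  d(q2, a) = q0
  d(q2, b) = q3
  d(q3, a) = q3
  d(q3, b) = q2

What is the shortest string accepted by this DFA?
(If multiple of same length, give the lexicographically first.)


BFS by string length (lex-first path to each state shown):
  len 0: q0<-""
  len 1: q2<-"a"
  len 2: q0<-"aa", q3<-"ab"
Found accept state at length 2.

"ab"


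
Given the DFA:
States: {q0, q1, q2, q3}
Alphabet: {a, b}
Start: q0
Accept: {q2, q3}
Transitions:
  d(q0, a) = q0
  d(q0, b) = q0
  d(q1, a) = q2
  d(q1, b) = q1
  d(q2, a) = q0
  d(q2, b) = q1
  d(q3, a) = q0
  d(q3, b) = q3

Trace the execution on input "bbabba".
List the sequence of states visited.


Input: bbabba
d(q0, b) = q0
d(q0, b) = q0
d(q0, a) = q0
d(q0, b) = q0
d(q0, b) = q0
d(q0, a) = q0


q0 -> q0 -> q0 -> q0 -> q0 -> q0 -> q0


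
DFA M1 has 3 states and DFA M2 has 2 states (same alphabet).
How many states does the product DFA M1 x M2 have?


Product construction pairs every M1 state with every M2 state.
3 * 2 = 6

6


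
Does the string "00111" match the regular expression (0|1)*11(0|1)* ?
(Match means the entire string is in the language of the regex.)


|string| = 5; first = '0'; last = '1'

Yes, "00111" matches (0|1)*11(0|1)*


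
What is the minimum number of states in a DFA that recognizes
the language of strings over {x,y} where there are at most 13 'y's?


States: count = 0, 1, ..., 13 (all accepting; 14 states), plus a dead state for count > 13.
Total: 14 + 1 = 15.

15


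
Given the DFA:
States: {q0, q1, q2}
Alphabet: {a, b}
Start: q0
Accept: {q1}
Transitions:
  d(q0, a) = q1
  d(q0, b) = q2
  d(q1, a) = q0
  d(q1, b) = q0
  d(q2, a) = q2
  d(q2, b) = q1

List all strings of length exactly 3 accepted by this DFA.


All strings of length 3: 8 total
Accepted: 3

"aaa", "aba", "bab"


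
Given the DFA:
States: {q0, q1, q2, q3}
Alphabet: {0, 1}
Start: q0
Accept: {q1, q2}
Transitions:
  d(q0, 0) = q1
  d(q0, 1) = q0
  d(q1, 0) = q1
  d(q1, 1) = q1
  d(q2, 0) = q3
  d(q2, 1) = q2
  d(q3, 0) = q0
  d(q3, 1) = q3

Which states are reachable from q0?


BFS from q0:
  layer 0: {q0}
  layer 1: {q1}

{q0, q1}


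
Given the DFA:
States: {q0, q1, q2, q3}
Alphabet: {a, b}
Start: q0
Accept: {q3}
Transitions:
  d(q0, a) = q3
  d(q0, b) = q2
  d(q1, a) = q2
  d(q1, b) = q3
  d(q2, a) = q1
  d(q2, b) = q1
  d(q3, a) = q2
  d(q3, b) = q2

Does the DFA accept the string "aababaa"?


Trace: q0 -> q3 -> q2 -> q1 -> q2 -> q1 -> q2 -> q1
Final state: q1
Accept states: {q3}

No, rejected (final state q1 is not an accept state)


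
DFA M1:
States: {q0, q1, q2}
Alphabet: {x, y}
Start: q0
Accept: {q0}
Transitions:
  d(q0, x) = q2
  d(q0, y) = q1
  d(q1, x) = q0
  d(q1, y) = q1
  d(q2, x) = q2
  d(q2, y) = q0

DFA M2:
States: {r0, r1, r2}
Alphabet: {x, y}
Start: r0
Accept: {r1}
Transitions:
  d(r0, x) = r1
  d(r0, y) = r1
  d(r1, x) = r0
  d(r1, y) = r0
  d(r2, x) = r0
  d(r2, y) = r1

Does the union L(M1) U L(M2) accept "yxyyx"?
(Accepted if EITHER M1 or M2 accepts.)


M1: final=q0 accepted=True
M2: final=r1 accepted=True

Yes, union accepts


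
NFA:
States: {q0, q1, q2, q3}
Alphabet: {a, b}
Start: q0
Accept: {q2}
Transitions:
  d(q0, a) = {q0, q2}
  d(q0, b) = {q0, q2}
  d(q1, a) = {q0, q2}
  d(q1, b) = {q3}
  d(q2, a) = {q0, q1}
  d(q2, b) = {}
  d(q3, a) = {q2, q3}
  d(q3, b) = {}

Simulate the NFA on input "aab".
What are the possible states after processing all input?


Start: {q0}
  --a--> {q0, q2}
  --a--> {q0, q1, q2}
  --b--> {q0, q2, q3}

{q0, q2, q3}


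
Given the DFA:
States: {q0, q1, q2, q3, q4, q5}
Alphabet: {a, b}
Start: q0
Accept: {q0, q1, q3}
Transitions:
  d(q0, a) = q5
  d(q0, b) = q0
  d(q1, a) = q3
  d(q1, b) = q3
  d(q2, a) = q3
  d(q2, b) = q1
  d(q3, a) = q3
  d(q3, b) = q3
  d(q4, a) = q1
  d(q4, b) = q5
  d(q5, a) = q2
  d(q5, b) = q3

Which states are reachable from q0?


BFS from q0:
  layer 0: {q0}
  layer 1: {q5}
  layer 2: {q2, q3}
  layer 3: {q1}

{q0, q1, q2, q3, q5}


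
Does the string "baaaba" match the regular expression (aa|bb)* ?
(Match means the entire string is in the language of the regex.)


|string| = 6; first = 'b'; last = 'a'

No, "baaaba" does not match (aa|bb)*


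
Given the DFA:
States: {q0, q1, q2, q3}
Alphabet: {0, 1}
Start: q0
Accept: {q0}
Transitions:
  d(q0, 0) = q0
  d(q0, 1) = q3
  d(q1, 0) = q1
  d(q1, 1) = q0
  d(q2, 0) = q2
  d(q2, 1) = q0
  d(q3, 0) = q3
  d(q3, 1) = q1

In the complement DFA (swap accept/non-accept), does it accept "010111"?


Trace: q0 -> q0 -> q3 -> q3 -> q1 -> q0 -> q3
Final: q3
Original accept: {q0}
Complement: q3 is not in original accept

Yes, complement accepts (original rejects)


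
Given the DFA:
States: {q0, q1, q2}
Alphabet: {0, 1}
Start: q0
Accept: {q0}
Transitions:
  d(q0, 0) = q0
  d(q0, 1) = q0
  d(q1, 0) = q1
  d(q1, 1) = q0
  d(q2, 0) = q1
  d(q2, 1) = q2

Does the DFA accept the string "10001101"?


Trace: q0 -> q0 -> q0 -> q0 -> q0 -> q0 -> q0 -> q0 -> q0
Final state: q0
Accept states: {q0}

Yes, accepted (final state q0 is an accept state)


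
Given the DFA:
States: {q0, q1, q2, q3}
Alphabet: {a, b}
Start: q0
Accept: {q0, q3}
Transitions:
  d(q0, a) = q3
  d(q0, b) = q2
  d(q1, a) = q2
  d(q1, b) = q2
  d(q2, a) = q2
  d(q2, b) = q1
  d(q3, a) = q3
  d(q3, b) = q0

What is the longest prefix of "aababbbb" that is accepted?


Run the DFA, marking each prefix where the state is accepting:
  "" -> q0 [accept]
  "a" -> q3 [accept]
  "aa" -> q3 [accept]
  "aab" -> q0 [accept]
  "aaba" -> q3 [accept]
  "aabab" -> q0 [accept]
  "aababb" -> q2 [reject]
  "aababbb" -> q1 [reject]
  "aababbbb" -> q2 [reject]

"aabab"


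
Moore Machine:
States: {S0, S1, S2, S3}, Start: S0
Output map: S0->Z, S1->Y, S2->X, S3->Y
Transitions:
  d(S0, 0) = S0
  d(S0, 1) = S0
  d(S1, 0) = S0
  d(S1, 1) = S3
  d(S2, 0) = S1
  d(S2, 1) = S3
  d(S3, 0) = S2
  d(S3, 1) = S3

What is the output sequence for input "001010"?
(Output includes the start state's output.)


Start: S0 (output Z)
  --0--> S0 (output Z)
  --0--> S0 (output Z)
  --1--> S0 (output Z)
  --0--> S0 (output Z)
  --1--> S0 (output Z)
  --0--> S0 (output Z)

"ZZZZZZZ"


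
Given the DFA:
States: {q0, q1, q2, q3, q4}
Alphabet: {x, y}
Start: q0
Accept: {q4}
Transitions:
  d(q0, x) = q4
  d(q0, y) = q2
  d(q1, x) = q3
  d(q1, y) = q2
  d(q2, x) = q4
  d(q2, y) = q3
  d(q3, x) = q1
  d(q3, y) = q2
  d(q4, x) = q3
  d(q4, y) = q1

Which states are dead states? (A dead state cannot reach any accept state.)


Forward reachability from each state:
  q0 -> reaches accept state q4 (live)
  q1 -> reaches accept state q4 (live)
  q2 -> reaches accept state q4 (live)
  q3 -> reaches accept state q4 (live)
  q4 -> reaches accept state q4 (live)

None (all states can reach an accept state)


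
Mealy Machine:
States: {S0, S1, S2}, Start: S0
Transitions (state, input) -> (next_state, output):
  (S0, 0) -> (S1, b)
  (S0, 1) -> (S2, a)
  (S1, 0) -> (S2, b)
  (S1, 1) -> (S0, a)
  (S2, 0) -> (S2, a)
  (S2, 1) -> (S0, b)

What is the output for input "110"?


Step-by-step:
  (S0, 1) -> (S2, a)
  (S2, 1) -> (S0, b)
  (S0, 0) -> (S1, b)

"abb"


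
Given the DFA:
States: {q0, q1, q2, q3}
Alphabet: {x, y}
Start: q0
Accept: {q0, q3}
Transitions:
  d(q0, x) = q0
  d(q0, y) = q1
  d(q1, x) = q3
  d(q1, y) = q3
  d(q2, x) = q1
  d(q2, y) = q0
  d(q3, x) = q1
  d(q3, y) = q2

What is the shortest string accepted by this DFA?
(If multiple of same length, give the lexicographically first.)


BFS by string length (lex-first path to each state shown):
  len 0: q0<-""
Found accept state at length 0.

"" (empty string)


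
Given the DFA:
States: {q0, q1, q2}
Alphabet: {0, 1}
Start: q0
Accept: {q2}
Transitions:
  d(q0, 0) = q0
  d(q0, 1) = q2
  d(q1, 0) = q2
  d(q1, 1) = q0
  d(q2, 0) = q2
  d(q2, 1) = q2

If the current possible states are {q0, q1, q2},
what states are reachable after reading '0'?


Apply transition on '0' from each current state:
  d(q0, 0) = q0
  d(q1, 0) = q2
  d(q2, 0) = q2

{q0, q2}


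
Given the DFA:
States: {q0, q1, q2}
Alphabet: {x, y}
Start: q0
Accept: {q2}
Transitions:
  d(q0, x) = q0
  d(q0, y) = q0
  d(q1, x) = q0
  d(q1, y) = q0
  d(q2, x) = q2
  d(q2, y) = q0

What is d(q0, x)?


Looking up transition d(q0, x)

q0


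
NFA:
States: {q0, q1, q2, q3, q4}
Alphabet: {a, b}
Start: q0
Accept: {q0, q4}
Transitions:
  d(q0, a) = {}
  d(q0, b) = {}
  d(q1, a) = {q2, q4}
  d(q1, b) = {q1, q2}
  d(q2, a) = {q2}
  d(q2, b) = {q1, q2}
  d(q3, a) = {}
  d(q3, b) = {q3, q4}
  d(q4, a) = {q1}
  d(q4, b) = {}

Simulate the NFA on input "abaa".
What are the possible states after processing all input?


Start: {q0}
  --a--> {}
  --b--> {}
  --a--> {}
  --a--> {}

{} (empty set, no valid transitions)


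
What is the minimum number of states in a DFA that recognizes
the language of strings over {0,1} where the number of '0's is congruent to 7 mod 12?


States track (count of '0') mod 12.
Need 12 states: one per remainder 0..11; accept = remainder 7.

12


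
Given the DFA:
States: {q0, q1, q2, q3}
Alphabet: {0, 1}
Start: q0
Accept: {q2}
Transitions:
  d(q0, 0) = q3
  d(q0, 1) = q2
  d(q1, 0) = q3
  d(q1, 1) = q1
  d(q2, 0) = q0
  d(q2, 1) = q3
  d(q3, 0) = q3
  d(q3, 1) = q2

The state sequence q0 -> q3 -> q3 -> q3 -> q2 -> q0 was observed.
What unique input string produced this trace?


Trace back each transition to find the symbol:
  q0 --[0]--> q3
  q3 --[0]--> q3
  q3 --[0]--> q3
  q3 --[1]--> q2
  q2 --[0]--> q0

"00010"


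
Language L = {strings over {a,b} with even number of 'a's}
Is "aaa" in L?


count('a') = 3; 3 mod 2 = 1

No, "aaa" is not in L


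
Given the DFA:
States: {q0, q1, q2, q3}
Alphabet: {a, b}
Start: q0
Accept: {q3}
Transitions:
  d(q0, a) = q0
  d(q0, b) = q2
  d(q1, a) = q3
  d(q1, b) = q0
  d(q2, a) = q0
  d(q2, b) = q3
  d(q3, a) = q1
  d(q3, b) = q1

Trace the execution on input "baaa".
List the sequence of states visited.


Input: baaa
d(q0, b) = q2
d(q2, a) = q0
d(q0, a) = q0
d(q0, a) = q0


q0 -> q2 -> q0 -> q0 -> q0


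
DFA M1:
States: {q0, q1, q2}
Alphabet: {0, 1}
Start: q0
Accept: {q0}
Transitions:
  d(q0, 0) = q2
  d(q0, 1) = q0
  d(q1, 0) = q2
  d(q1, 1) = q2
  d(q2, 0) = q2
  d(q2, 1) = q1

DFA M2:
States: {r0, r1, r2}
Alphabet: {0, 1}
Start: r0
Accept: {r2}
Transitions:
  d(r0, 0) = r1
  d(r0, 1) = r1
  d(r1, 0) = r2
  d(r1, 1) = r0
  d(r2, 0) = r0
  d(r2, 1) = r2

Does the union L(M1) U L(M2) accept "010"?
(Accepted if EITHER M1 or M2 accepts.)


M1: final=q2 accepted=False
M2: final=r1 accepted=False

No, union rejects (neither accepts)


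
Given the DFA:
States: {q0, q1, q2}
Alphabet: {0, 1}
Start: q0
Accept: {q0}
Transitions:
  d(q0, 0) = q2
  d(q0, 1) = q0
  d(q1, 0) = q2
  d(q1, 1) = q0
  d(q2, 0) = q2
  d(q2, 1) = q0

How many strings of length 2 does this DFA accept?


Enumerating all length-2 strings:
  "00" -> q2 [reject]
  "01" -> q0 [accept]
  "10" -> q2 [reject]
  "11" -> q0 [accept]

2 out of 4


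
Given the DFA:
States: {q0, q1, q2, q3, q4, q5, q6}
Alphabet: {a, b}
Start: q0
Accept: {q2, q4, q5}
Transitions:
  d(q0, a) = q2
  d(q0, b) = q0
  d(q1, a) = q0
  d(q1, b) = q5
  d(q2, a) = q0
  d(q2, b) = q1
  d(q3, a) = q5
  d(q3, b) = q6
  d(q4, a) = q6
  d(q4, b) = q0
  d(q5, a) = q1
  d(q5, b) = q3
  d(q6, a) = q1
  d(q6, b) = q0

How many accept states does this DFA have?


Accept states listed: {q2, q4, q5}
Counting: q2(1) q4(2) q5(3)

3


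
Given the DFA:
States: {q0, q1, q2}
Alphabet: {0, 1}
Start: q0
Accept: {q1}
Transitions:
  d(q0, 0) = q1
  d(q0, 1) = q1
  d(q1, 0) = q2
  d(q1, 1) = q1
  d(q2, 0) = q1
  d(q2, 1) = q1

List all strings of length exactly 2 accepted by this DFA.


All strings of length 2: 4 total
Accepted: 2

"01", "11"


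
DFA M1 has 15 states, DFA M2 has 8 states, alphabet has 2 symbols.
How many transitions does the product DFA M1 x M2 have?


Product DFA has 15 * 8 = 120 states.
Each has 2 transitions: 120 * 2 = 240

240


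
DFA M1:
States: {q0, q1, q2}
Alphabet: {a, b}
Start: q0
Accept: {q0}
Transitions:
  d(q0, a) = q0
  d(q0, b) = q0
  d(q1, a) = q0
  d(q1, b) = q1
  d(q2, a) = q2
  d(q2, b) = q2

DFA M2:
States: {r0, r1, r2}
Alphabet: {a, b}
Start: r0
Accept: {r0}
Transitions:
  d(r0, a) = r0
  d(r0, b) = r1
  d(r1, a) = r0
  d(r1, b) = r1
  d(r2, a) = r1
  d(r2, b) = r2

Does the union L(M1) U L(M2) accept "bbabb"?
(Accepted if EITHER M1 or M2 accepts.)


M1: final=q0 accepted=True
M2: final=r1 accepted=False

Yes, union accepts


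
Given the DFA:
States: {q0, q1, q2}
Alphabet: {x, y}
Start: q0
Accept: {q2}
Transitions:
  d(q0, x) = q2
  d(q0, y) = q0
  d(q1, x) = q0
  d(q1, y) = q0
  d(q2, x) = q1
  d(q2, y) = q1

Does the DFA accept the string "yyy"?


Trace: q0 -> q0 -> q0 -> q0
Final state: q0
Accept states: {q2}

No, rejected (final state q0 is not an accept state)


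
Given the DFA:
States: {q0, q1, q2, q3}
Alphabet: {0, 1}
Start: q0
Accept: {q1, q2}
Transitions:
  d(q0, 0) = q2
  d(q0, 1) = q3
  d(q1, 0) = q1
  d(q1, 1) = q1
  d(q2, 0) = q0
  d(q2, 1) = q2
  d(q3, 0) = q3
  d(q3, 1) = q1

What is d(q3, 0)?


Looking up transition d(q3, 0)

q3


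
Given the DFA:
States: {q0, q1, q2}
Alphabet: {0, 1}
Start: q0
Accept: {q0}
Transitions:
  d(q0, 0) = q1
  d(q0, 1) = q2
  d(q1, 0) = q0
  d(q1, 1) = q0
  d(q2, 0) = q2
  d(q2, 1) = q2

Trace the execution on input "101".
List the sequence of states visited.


Input: 101
d(q0, 1) = q2
d(q2, 0) = q2
d(q2, 1) = q2


q0 -> q2 -> q2 -> q2


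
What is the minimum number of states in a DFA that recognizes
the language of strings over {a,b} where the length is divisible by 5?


States track (length) mod 5.
Need 5 states: one per remainder 0..4; accept = remainder 0.

5


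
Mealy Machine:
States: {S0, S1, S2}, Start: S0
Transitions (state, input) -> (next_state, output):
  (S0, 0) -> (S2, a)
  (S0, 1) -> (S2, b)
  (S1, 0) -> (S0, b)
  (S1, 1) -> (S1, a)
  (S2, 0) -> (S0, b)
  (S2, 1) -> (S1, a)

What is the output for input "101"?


Step-by-step:
  (S0, 1) -> (S2, b)
  (S2, 0) -> (S0, b)
  (S0, 1) -> (S2, b)

"bbb"


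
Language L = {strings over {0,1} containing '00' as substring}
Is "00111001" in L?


'00' occurs at index 0

Yes, "00111001" is in L


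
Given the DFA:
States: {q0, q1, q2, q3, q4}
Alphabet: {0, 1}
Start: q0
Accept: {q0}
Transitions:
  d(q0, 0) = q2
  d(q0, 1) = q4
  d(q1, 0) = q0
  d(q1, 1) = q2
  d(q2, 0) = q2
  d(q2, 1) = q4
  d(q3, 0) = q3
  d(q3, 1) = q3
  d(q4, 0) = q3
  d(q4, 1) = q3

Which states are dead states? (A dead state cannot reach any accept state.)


Forward reachability from each state:
  q0 -> reaches accept state q0 (live)
  q1 -> reaches accept state q0 (live)
  q2 -> reaches {q2, q3, q4}, no accept state (dead)
  q3 -> reaches {q3}, no accept state (dead)
  q4 -> reaches {q3, q4}, no accept state (dead)

{q2, q3, q4}


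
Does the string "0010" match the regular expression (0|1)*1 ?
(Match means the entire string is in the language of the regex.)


|string| = 4; first = '0'; last = '0'

No, "0010" does not match (0|1)*1


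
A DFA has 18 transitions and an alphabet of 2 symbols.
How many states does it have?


Each state has exactly one transition per symbol.
states = transitions / |alphabet| = 18 / 2 = 9

9


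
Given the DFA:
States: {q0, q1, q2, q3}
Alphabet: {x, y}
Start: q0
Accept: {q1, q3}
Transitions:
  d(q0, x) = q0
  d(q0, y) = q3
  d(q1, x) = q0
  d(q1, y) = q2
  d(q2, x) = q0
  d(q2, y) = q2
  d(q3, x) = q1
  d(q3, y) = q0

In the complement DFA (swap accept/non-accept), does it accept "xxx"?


Trace: q0 -> q0 -> q0 -> q0
Final: q0
Original accept: {q1, q3}
Complement: q0 is not in original accept

Yes, complement accepts (original rejects)


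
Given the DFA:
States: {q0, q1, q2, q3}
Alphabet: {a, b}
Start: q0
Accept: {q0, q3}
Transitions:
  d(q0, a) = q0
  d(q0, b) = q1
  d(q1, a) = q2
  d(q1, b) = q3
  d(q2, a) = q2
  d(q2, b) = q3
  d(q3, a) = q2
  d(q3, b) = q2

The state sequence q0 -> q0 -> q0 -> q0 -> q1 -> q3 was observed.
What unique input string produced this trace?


Trace back each transition to find the symbol:
  q0 --[a]--> q0
  q0 --[a]--> q0
  q0 --[a]--> q0
  q0 --[b]--> q1
  q1 --[b]--> q3

"aaabb"
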